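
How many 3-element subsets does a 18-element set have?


C(n,k) = n! / (k!(n-k)!)
C(18,3) = 18! / (3!15!)
= 816

C(18,3) = 816


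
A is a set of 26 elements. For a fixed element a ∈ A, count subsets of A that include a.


Subsets of A containing a correspond to subsets of A \ {a}, which has 25 elements.
Count = 2^(n-1) = 2^25
= 33554432

Number of subsets containing a = 33554432


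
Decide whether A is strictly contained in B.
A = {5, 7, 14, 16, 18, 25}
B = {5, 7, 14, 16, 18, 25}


A ⊂ B requires: A ⊆ B AND A ≠ B.
A ⊆ B? Yes
A = B? Yes
A = B, so A is not a PROPER subset.

No, A is not a proper subset of B


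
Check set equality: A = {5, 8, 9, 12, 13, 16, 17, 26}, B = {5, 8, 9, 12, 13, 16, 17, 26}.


Two sets are equal iff they have exactly the same elements.
A = {5, 8, 9, 12, 13, 16, 17, 26}
B = {5, 8, 9, 12, 13, 16, 17, 26}
Same elements → A = B

Yes, A = B


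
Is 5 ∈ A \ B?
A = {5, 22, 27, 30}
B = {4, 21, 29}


A = {5, 22, 27, 30}, B = {4, 21, 29}
A \ B = elements in A but not in B
A \ B = {5, 22, 27, 30}
Checking if 5 ∈ A \ B
5 is in A \ B → True

5 ∈ A \ B


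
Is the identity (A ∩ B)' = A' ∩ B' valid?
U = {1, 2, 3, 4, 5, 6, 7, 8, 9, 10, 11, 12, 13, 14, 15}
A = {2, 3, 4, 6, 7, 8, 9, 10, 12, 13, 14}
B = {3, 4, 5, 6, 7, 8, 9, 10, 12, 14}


LHS: A ∩ B = {3, 4, 6, 7, 8, 9, 10, 12, 14}
(A ∩ B)' = U \ (A ∩ B) = {1, 2, 5, 11, 13, 15}
A' = {1, 5, 11, 15}, B' = {1, 2, 11, 13, 15}
Claimed RHS: A' ∩ B' = {1, 11, 15}
Identity is INVALID: LHS = {1, 2, 5, 11, 13, 15} but the RHS claimed here equals {1, 11, 15}. The correct form is (A ∩ B)' = A' ∪ B'.

Identity is invalid: (A ∩ B)' = {1, 2, 5, 11, 13, 15} but A' ∩ B' = {1, 11, 15}. The correct De Morgan law is (A ∩ B)' = A' ∪ B'.


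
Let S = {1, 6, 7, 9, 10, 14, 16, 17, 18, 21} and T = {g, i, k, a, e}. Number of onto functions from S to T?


n = |S| = 10, k = |T| = 5. Surjections via inclusion-exclusion:
S(n,k) = Σ(-1)^i × C(k,i) × (k-i)^n, i=0 to k
i=0: (-1)^0×C(5,0)×5^10 = 9765625
i=1: (-1)^1×C(5,1)×4^10 = -5242880
i=2: (-1)^2×C(5,2)×3^10 = 590490
i=3: (-1)^3×C(5,3)×2^10 = -10240
i=4: (-1)^4×C(5,4)×1^10 = 5
i=5: (-1)^5×C(5,5)×0^10 = 0
Total = 5103000

Number of surjections = 5103000


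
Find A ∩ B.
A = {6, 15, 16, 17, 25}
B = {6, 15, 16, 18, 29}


A ∩ B = elements in both A and B
A = {6, 15, 16, 17, 25}
B = {6, 15, 16, 18, 29}
A ∩ B = {6, 15, 16}

A ∩ B = {6, 15, 16}


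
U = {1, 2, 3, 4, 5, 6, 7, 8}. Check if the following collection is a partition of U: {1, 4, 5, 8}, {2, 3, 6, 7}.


A partition requires: (1) non-empty parts, (2) pairwise disjoint, (3) union = U
Parts: {1, 4, 5, 8}, {2, 3, 6, 7}
Union of parts: {1, 2, 3, 4, 5, 6, 7, 8}
U = {1, 2, 3, 4, 5, 6, 7, 8}
All non-empty? True
Pairwise disjoint? True
Covers U? True

Yes, valid partition


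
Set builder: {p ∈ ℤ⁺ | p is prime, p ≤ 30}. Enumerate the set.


Checking each candidate:
Condition: primes ≤ 30
Result = {2, 3, 5, 7, 11, 13, 17, 19, 23, 29}

{2, 3, 5, 7, 11, 13, 17, 19, 23, 29}


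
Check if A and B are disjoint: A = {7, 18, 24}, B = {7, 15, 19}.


Disjoint means A ∩ B = ∅.
A ∩ B = {7}
A ∩ B ≠ ∅, so A and B are NOT disjoint.

No, A and B are not disjoint (A ∩ B = {7})


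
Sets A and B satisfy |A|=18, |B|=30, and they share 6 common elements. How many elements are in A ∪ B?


|A ∪ B| = |A| + |B| - |A ∩ B|
= 18 + 30 - 6
= 42

|A ∪ B| = 42


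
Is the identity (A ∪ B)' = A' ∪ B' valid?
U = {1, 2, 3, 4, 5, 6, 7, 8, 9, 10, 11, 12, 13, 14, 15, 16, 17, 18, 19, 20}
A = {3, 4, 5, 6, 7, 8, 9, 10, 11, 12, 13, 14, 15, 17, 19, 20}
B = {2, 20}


LHS: A ∪ B = {2, 3, 4, 5, 6, 7, 8, 9, 10, 11, 12, 13, 14, 15, 17, 19, 20}
(A ∪ B)' = U \ (A ∪ B) = {1, 16, 18}
A' = {1, 2, 16, 18}, B' = {1, 3, 4, 5, 6, 7, 8, 9, 10, 11, 12, 13, 14, 15, 16, 17, 18, 19}
Claimed RHS: A' ∪ B' = {1, 2, 3, 4, 5, 6, 7, 8, 9, 10, 11, 12, 13, 14, 15, 16, 17, 18, 19}
Identity is INVALID: LHS = {1, 16, 18} but the RHS claimed here equals {1, 2, 3, 4, 5, 6, 7, 8, 9, 10, 11, 12, 13, 14, 15, 16, 17, 18, 19}. The correct form is (A ∪ B)' = A' ∩ B'.

Identity is invalid: (A ∪ B)' = {1, 16, 18} but A' ∪ B' = {1, 2, 3, 4, 5, 6, 7, 8, 9, 10, 11, 12, 13, 14, 15, 16, 17, 18, 19}. The correct De Morgan law is (A ∪ B)' = A' ∩ B'.


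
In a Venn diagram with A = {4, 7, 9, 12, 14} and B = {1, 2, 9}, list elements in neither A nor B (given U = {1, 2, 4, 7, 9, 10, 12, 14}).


A = {4, 7, 9, 12, 14}
B = {1, 2, 9}
Region: in neither A nor B (given U = {1, 2, 4, 7, 9, 10, 12, 14})
Elements: {10}

Elements in neither A nor B (given U = {1, 2, 4, 7, 9, 10, 12, 14}): {10}


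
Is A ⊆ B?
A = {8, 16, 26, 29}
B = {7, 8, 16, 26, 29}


A ⊆ B means every element of A is in B.
All elements of A are in B.
So A ⊆ B.

Yes, A ⊆ B


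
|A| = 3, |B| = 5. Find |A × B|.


|A × B| = |A| × |B|
= 3 × 5
= 15

|A × B| = 15


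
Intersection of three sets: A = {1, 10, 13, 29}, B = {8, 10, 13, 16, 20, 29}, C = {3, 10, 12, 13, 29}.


A ∩ B = {10, 13, 29}
(A ∩ B) ∩ C = {10, 13, 29}

A ∩ B ∩ C = {10, 13, 29}


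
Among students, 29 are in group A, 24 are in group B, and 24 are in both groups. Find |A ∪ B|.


|A ∪ B| = |A| + |B| - |A ∩ B|
= 29 + 24 - 24
= 29

|A ∪ B| = 29


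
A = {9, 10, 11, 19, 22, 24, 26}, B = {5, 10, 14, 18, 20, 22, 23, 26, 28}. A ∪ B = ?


A ∪ B = all elements in A or B (or both)
A = {9, 10, 11, 19, 22, 24, 26}
B = {5, 10, 14, 18, 20, 22, 23, 26, 28}
A ∪ B = {5, 9, 10, 11, 14, 18, 19, 20, 22, 23, 24, 26, 28}

A ∪ B = {5, 9, 10, 11, 14, 18, 19, 20, 22, 23, 24, 26, 28}


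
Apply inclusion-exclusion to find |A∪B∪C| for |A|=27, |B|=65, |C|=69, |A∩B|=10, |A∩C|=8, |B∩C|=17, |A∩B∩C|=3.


|A∪B∪C| = |A|+|B|+|C| - |A∩B|-|A∩C|-|B∩C| + |A∩B∩C|
= 27+65+69 - 10-8-17 + 3
= 161 - 35 + 3
= 129

|A ∪ B ∪ C| = 129


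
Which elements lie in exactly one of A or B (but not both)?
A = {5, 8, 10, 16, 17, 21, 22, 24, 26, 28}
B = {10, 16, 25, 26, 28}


A △ B = (A \ B) ∪ (B \ A) = elements in exactly one of A or B
A \ B = {5, 8, 17, 21, 22, 24}
B \ A = {25}
A △ B = {5, 8, 17, 21, 22, 24, 25}

A △ B = {5, 8, 17, 21, 22, 24, 25}


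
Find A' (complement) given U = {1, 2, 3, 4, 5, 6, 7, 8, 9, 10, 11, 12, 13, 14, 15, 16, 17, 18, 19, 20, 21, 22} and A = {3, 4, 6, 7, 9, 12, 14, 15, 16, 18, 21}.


Aᶜ = U \ A = elements in U but not in A
U = {1, 2, 3, 4, 5, 6, 7, 8, 9, 10, 11, 12, 13, 14, 15, 16, 17, 18, 19, 20, 21, 22}
A = {3, 4, 6, 7, 9, 12, 14, 15, 16, 18, 21}
Aᶜ = {1, 2, 5, 8, 10, 11, 13, 17, 19, 20, 22}

Aᶜ = {1, 2, 5, 8, 10, 11, 13, 17, 19, 20, 22}


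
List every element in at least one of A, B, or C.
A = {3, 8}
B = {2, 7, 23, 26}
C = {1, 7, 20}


A ∪ B = {2, 3, 7, 8, 23, 26}
(A ∪ B) ∪ C = {1, 2, 3, 7, 8, 20, 23, 26}

A ∪ B ∪ C = {1, 2, 3, 7, 8, 20, 23, 26}


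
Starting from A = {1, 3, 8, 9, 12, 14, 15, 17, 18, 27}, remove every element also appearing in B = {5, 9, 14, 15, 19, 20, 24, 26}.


A \ B = elements in A but not in B
A = {1, 3, 8, 9, 12, 14, 15, 17, 18, 27}
B = {5, 9, 14, 15, 19, 20, 24, 26}
Remove from A any elements in B
A \ B = {1, 3, 8, 12, 17, 18, 27}

A \ B = {1, 3, 8, 12, 17, 18, 27}


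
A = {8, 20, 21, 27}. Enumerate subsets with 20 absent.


A subset of A that omits 20 is a subset of A \ {20}, so there are 2^(n-1) = 2^3 = 8 of them.
Subsets excluding 20: ∅, {8}, {21}, {27}, {8, 21}, {8, 27}, {21, 27}, {8, 21, 27}

Subsets excluding 20 (8 total): ∅, {8}, {21}, {27}, {8, 21}, {8, 27}, {21, 27}, {8, 21, 27}


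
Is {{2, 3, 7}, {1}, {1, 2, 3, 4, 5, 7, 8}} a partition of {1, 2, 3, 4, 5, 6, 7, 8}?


A partition requires: (1) non-empty parts, (2) pairwise disjoint, (3) union = U
Parts: {2, 3, 7}, {1}, {1, 2, 3, 4, 5, 7, 8}
Union of parts: {1, 2, 3, 4, 5, 7, 8}
U = {1, 2, 3, 4, 5, 6, 7, 8}
All non-empty? True
Pairwise disjoint? False
Covers U? False

No, not a valid partition


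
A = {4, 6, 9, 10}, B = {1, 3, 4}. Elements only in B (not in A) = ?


A = {4, 6, 9, 10}
B = {1, 3, 4}
Region: only in B (not in A)
Elements: {1, 3}

Elements only in B (not in A): {1, 3}


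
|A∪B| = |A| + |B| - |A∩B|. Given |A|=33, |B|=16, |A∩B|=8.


|A ∪ B| = |A| + |B| - |A ∩ B|
= 33 + 16 - 8
= 41

|A ∪ B| = 41


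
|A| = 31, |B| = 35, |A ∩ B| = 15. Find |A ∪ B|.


|A ∪ B| = |A| + |B| - |A ∩ B|
= 31 + 35 - 15
= 51

|A ∪ B| = 51


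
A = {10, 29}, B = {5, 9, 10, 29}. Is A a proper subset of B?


A ⊂ B requires: A ⊆ B AND A ≠ B.
A ⊆ B? Yes
A = B? No
A ⊂ B: Yes (A is a proper subset of B)

Yes, A ⊂ B


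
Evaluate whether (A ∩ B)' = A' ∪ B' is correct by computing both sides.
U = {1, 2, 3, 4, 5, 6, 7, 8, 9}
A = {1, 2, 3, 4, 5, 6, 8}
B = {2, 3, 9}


LHS: A ∩ B = {2, 3}
(A ∩ B)' = U \ (A ∩ B) = {1, 4, 5, 6, 7, 8, 9}
A' = {7, 9}, B' = {1, 4, 5, 6, 7, 8}
Claimed RHS: A' ∪ B' = {1, 4, 5, 6, 7, 8, 9}
Identity is VALID: LHS = RHS = {1, 4, 5, 6, 7, 8, 9} ✓

Identity is valid. (A ∩ B)' = A' ∪ B' = {1, 4, 5, 6, 7, 8, 9}


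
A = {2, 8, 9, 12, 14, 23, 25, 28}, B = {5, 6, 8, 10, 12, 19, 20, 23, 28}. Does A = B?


Two sets are equal iff they have exactly the same elements.
A = {2, 8, 9, 12, 14, 23, 25, 28}
B = {5, 6, 8, 10, 12, 19, 20, 23, 28}
Differences: {2, 5, 6, 9, 10, 14, 19, 20, 25}
A ≠ B

No, A ≠ B


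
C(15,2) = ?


C(n,k) = n! / (k!(n-k)!)
C(15,2) = 15! / (2!13!)
= 105

C(15,2) = 105


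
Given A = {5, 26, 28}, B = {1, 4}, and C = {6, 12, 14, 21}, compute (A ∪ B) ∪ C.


A ∪ B = {1, 4, 5, 26, 28}
(A ∪ B) ∪ C = {1, 4, 5, 6, 12, 14, 21, 26, 28}

A ∪ B ∪ C = {1, 4, 5, 6, 12, 14, 21, 26, 28}


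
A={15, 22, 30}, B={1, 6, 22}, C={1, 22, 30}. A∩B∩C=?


A ∩ B = {22}
(A ∩ B) ∩ C = {22}

A ∩ B ∩ C = {22}


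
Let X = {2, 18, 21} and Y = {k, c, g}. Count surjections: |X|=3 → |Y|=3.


n = |X| = 3, k = |Y| = 3. Surjections via inclusion-exclusion:
S(n,k) = Σ(-1)^i × C(k,i) × (k-i)^n, i=0 to k
i=0: (-1)^0×C(3,0)×3^3 = 27
i=1: (-1)^1×C(3,1)×2^3 = -24
i=2: (-1)^2×C(3,2)×1^3 = 3
i=3: (-1)^3×C(3,3)×0^3 = 0
Total = 6

Number of surjections = 6


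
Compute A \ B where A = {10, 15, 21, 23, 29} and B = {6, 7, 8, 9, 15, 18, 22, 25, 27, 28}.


A \ B = elements in A but not in B
A = {10, 15, 21, 23, 29}
B = {6, 7, 8, 9, 15, 18, 22, 25, 27, 28}
Remove from A any elements in B
A \ B = {10, 21, 23, 29}

A \ B = {10, 21, 23, 29}


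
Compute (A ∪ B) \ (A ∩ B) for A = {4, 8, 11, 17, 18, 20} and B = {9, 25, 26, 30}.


A △ B = (A \ B) ∪ (B \ A) = elements in exactly one of A or B
A \ B = {4, 8, 11, 17, 18, 20}
B \ A = {9, 25, 26, 30}
A △ B = {4, 8, 9, 11, 17, 18, 20, 25, 26, 30}

A △ B = {4, 8, 9, 11, 17, 18, 20, 25, 26, 30}


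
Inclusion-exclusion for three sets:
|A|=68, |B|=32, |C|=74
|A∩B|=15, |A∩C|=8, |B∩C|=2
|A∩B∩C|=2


|A∪B∪C| = |A|+|B|+|C| - |A∩B|-|A∩C|-|B∩C| + |A∩B∩C|
= 68+32+74 - 15-8-2 + 2
= 174 - 25 + 2
= 151

|A ∪ B ∪ C| = 151


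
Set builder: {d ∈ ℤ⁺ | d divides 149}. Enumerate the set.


Checking each candidate:
Condition: positive divisors of 149
Result = {1, 149}

{1, 149}


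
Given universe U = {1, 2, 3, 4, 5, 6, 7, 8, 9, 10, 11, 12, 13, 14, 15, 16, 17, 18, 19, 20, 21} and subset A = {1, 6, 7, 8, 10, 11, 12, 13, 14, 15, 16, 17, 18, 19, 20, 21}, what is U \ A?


Aᶜ = U \ A = elements in U but not in A
U = {1, 2, 3, 4, 5, 6, 7, 8, 9, 10, 11, 12, 13, 14, 15, 16, 17, 18, 19, 20, 21}
A = {1, 6, 7, 8, 10, 11, 12, 13, 14, 15, 16, 17, 18, 19, 20, 21}
Aᶜ = {2, 3, 4, 5, 9}

Aᶜ = {2, 3, 4, 5, 9}


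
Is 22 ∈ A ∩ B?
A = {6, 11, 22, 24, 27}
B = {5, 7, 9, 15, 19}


A = {6, 11, 22, 24, 27}, B = {5, 7, 9, 15, 19}
A ∩ B = elements in both A and B
A ∩ B = ∅
Checking if 22 ∈ A ∩ B
22 is not in A ∩ B → False

22 ∉ A ∩ B


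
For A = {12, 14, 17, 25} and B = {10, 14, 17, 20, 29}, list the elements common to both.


A ∩ B = elements in both A and B
A = {12, 14, 17, 25}
B = {10, 14, 17, 20, 29}
A ∩ B = {14, 17}

A ∩ B = {14, 17}


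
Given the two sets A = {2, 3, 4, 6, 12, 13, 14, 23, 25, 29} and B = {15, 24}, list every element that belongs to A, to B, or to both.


A ∪ B = all elements in A or B (or both)
A = {2, 3, 4, 6, 12, 13, 14, 23, 25, 29}
B = {15, 24}
A ∪ B = {2, 3, 4, 6, 12, 13, 14, 15, 23, 24, 25, 29}

A ∪ B = {2, 3, 4, 6, 12, 13, 14, 15, 23, 24, 25, 29}


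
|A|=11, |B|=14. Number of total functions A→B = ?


Each of |A| = 11 inputs maps to any of |B| = 14 outputs.
# functions = |B|^|A| = 14^11
= 4049565169664

Number of functions = 4049565169664


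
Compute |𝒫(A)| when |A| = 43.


Number of subsets = 2^n
= 2^43
= 8796093022208

|P(A)| = 8796093022208


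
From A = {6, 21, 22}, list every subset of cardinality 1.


|A| = 3, so A has C(3,1) = 3 subsets of size 1.
Enumerate by choosing 1 elements from A at a time:
{6}, {21}, {22}

1-element subsets (3 total): {6}, {21}, {22}


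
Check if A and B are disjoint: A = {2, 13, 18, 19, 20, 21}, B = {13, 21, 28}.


Disjoint means A ∩ B = ∅.
A ∩ B = {13, 21}
A ∩ B ≠ ∅, so A and B are NOT disjoint.

No, A and B are not disjoint (A ∩ B = {13, 21})


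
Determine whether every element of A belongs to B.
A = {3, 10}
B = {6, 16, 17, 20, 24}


A ⊆ B means every element of A is in B.
Elements in A not in B: {3, 10}
So A ⊄ B.

No, A ⊄ B


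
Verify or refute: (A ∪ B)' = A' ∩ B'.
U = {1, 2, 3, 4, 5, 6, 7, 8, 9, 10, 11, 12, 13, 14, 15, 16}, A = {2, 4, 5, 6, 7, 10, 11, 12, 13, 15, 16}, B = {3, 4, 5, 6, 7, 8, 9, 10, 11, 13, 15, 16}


LHS: A ∪ B = {2, 3, 4, 5, 6, 7, 8, 9, 10, 11, 12, 13, 15, 16}
(A ∪ B)' = U \ (A ∪ B) = {1, 14}
A' = {1, 3, 8, 9, 14}, B' = {1, 2, 12, 14}
Claimed RHS: A' ∩ B' = {1, 14}
Identity is VALID: LHS = RHS = {1, 14} ✓

Identity is valid. (A ∪ B)' = A' ∩ B' = {1, 14}


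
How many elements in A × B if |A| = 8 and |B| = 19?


|A × B| = |A| × |B|
= 8 × 19
= 152

|A × B| = 152


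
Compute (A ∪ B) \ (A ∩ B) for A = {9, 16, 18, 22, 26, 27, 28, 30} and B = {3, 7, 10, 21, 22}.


A △ B = (A \ B) ∪ (B \ A) = elements in exactly one of A or B
A \ B = {9, 16, 18, 26, 27, 28, 30}
B \ A = {3, 7, 10, 21}
A △ B = {3, 7, 9, 10, 16, 18, 21, 26, 27, 28, 30}

A △ B = {3, 7, 9, 10, 16, 18, 21, 26, 27, 28, 30}


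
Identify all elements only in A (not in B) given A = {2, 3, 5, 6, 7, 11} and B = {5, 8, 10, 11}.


A = {2, 3, 5, 6, 7, 11}
B = {5, 8, 10, 11}
Region: only in A (not in B)
Elements: {2, 3, 6, 7}

Elements only in A (not in B): {2, 3, 6, 7}


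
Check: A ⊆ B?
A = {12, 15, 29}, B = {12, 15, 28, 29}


A ⊆ B means every element of A is in B.
All elements of A are in B.
So A ⊆ B.

Yes, A ⊆ B


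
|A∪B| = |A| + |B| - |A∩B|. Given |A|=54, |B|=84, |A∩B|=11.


|A ∪ B| = |A| + |B| - |A ∩ B|
= 54 + 84 - 11
= 127

|A ∪ B| = 127


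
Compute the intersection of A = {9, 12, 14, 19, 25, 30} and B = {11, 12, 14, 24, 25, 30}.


A ∩ B = elements in both A and B
A = {9, 12, 14, 19, 25, 30}
B = {11, 12, 14, 24, 25, 30}
A ∩ B = {12, 14, 25, 30}

A ∩ B = {12, 14, 25, 30}


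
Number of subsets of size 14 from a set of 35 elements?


C(n,k) = n! / (k!(n-k)!)
C(35,14) = 35! / (14!21!)
= 2319959400

C(35,14) = 2319959400


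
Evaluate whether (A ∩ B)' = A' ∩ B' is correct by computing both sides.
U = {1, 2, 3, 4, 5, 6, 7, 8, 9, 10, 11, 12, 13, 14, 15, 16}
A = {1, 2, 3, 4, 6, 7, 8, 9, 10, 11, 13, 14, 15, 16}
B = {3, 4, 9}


LHS: A ∩ B = {3, 4, 9}
(A ∩ B)' = U \ (A ∩ B) = {1, 2, 5, 6, 7, 8, 10, 11, 12, 13, 14, 15, 16}
A' = {5, 12}, B' = {1, 2, 5, 6, 7, 8, 10, 11, 12, 13, 14, 15, 16}
Claimed RHS: A' ∩ B' = {5, 12}
Identity is INVALID: LHS = {1, 2, 5, 6, 7, 8, 10, 11, 12, 13, 14, 15, 16} but the RHS claimed here equals {5, 12}. The correct form is (A ∩ B)' = A' ∪ B'.

Identity is invalid: (A ∩ B)' = {1, 2, 5, 6, 7, 8, 10, 11, 12, 13, 14, 15, 16} but A' ∩ B' = {5, 12}. The correct De Morgan law is (A ∩ B)' = A' ∪ B'.


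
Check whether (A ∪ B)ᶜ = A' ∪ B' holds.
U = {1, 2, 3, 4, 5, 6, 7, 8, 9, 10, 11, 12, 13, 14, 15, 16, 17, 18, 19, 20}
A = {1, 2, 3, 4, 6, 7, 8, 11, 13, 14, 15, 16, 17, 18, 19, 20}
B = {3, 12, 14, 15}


LHS: A ∪ B = {1, 2, 3, 4, 6, 7, 8, 11, 12, 13, 14, 15, 16, 17, 18, 19, 20}
(A ∪ B)' = U \ (A ∪ B) = {5, 9, 10}
A' = {5, 9, 10, 12}, B' = {1, 2, 4, 5, 6, 7, 8, 9, 10, 11, 13, 16, 17, 18, 19, 20}
Claimed RHS: A' ∪ B' = {1, 2, 4, 5, 6, 7, 8, 9, 10, 11, 12, 13, 16, 17, 18, 19, 20}
Identity is INVALID: LHS = {5, 9, 10} but the RHS claimed here equals {1, 2, 4, 5, 6, 7, 8, 9, 10, 11, 12, 13, 16, 17, 18, 19, 20}. The correct form is (A ∪ B)' = A' ∩ B'.

Identity is invalid: (A ∪ B)' = {5, 9, 10} but A' ∪ B' = {1, 2, 4, 5, 6, 7, 8, 9, 10, 11, 12, 13, 16, 17, 18, 19, 20}. The correct De Morgan law is (A ∪ B)' = A' ∩ B'.


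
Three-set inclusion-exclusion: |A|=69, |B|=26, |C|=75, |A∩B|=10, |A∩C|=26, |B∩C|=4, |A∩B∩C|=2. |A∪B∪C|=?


|A∪B∪C| = |A|+|B|+|C| - |A∩B|-|A∩C|-|B∩C| + |A∩B∩C|
= 69+26+75 - 10-26-4 + 2
= 170 - 40 + 2
= 132

|A ∪ B ∪ C| = 132


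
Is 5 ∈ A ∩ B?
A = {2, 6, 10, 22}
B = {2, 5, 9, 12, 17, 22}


A = {2, 6, 10, 22}, B = {2, 5, 9, 12, 17, 22}
A ∩ B = elements in both A and B
A ∩ B = {2, 22}
Checking if 5 ∈ A ∩ B
5 is not in A ∩ B → False

5 ∉ A ∩ B


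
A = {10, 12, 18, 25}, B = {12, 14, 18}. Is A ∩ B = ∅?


Disjoint means A ∩ B = ∅.
A ∩ B = {12, 18}
A ∩ B ≠ ∅, so A and B are NOT disjoint.

No, A and B are not disjoint (A ∩ B = {12, 18})


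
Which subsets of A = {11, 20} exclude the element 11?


A subset of A that omits 11 is a subset of A \ {11}, so there are 2^(n-1) = 2^1 = 2 of them.
Subsets excluding 11: ∅, {20}

Subsets excluding 11 (2 total): ∅, {20}


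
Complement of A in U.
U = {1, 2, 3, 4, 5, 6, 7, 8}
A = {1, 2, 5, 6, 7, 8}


Aᶜ = U \ A = elements in U but not in A
U = {1, 2, 3, 4, 5, 6, 7, 8}
A = {1, 2, 5, 6, 7, 8}
Aᶜ = {3, 4}

Aᶜ = {3, 4}


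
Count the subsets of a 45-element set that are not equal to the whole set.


Total subsets = 2^n = 2^45 = 35184372088832
Proper subsets exclude the set itself: 2^n - 1
= 35184372088832 - 1
= 35184372088831

Number of proper subsets = 35184372088831


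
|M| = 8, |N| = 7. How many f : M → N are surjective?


n = |M| = 8, k = |N| = 7. Surjections via inclusion-exclusion:
S(n,k) = Σ(-1)^i × C(k,i) × (k-i)^n, i=0 to k
i=0: (-1)^0×C(7,0)×7^8 = 5764801
i=1: (-1)^1×C(7,1)×6^8 = -11757312
i=2: (-1)^2×C(7,2)×5^8 = 8203125
i=3: (-1)^3×C(7,3)×4^8 = -2293760
i=4: (-1)^4×C(7,4)×3^8 = 229635
i=5: (-1)^5×C(7,5)×2^8 = -5376
i=6: (-1)^6×C(7,6)×1^8 = 7
i=7: (-1)^7×C(7,7)×0^8 = 0
Total = 141120

Number of surjections = 141120


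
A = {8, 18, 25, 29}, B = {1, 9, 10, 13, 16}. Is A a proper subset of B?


A ⊂ B requires: A ⊆ B AND A ≠ B.
A ⊆ B? No
A ⊄ B, so A is not a proper subset.

No, A is not a proper subset of B


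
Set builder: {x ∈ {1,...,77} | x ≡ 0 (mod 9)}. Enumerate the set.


Checking each candidate:
Condition: x in {1,...,77} with x ≡ 0 (mod 9)
Result = {9, 18, 27, 36, 45, 54, 63, 72}

{9, 18, 27, 36, 45, 54, 63, 72}


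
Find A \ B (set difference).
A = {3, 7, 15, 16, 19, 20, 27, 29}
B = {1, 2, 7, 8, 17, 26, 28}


A \ B = elements in A but not in B
A = {3, 7, 15, 16, 19, 20, 27, 29}
B = {1, 2, 7, 8, 17, 26, 28}
Remove from A any elements in B
A \ B = {3, 15, 16, 19, 20, 27, 29}

A \ B = {3, 15, 16, 19, 20, 27, 29}


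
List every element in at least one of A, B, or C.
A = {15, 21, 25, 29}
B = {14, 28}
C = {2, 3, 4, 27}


A ∪ B = {14, 15, 21, 25, 28, 29}
(A ∪ B) ∪ C = {2, 3, 4, 14, 15, 21, 25, 27, 28, 29}

A ∪ B ∪ C = {2, 3, 4, 14, 15, 21, 25, 27, 28, 29}


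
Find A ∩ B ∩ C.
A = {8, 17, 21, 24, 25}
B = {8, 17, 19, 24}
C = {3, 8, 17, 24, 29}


A ∩ B = {8, 17, 24}
(A ∩ B) ∩ C = {8, 17, 24}

A ∩ B ∩ C = {8, 17, 24}


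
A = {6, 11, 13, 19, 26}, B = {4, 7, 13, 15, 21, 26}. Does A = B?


Two sets are equal iff they have exactly the same elements.
A = {6, 11, 13, 19, 26}
B = {4, 7, 13, 15, 21, 26}
Differences: {4, 6, 7, 11, 15, 19, 21}
A ≠ B

No, A ≠ B


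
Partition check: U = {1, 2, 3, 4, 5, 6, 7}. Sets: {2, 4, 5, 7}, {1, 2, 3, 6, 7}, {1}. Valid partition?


A partition requires: (1) non-empty parts, (2) pairwise disjoint, (3) union = U
Parts: {2, 4, 5, 7}, {1, 2, 3, 6, 7}, {1}
Union of parts: {1, 2, 3, 4, 5, 6, 7}
U = {1, 2, 3, 4, 5, 6, 7}
All non-empty? True
Pairwise disjoint? False
Covers U? True

No, not a valid partition


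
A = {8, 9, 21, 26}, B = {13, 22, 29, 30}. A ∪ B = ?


A ∪ B = all elements in A or B (or both)
A = {8, 9, 21, 26}
B = {13, 22, 29, 30}
A ∪ B = {8, 9, 13, 21, 22, 26, 29, 30}

A ∪ B = {8, 9, 13, 21, 22, 26, 29, 30}


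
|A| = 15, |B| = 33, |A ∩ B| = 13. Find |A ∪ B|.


|A ∪ B| = |A| + |B| - |A ∩ B|
= 15 + 33 - 13
= 35

|A ∪ B| = 35


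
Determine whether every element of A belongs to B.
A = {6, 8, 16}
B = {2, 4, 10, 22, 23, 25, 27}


A ⊆ B means every element of A is in B.
Elements in A not in B: {6, 8, 16}
So A ⊄ B.

No, A ⊄ B


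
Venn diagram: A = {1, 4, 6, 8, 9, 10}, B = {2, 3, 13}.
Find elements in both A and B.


A = {1, 4, 6, 8, 9, 10}
B = {2, 3, 13}
Region: in both A and B
Elements: ∅

Elements in both A and B: ∅


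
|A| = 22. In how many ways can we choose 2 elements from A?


C(n,k) = n! / (k!(n-k)!)
C(22,2) = 22! / (2!20!)
= 231

C(22,2) = 231


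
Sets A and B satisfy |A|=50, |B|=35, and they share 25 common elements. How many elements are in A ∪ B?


|A ∪ B| = |A| + |B| - |A ∩ B|
= 50 + 35 - 25
= 60

|A ∪ B| = 60


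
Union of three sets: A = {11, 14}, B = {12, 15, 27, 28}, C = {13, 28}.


A ∪ B = {11, 12, 14, 15, 27, 28}
(A ∪ B) ∪ C = {11, 12, 13, 14, 15, 27, 28}

A ∪ B ∪ C = {11, 12, 13, 14, 15, 27, 28}


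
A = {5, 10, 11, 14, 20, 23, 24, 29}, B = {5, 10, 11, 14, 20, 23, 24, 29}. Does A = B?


Two sets are equal iff they have exactly the same elements.
A = {5, 10, 11, 14, 20, 23, 24, 29}
B = {5, 10, 11, 14, 20, 23, 24, 29}
Same elements → A = B

Yes, A = B


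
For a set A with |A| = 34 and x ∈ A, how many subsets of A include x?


Subsets of A containing x correspond to subsets of A \ {x}, which has 33 elements.
Count = 2^(n-1) = 2^33
= 8589934592

Number of subsets containing x = 8589934592


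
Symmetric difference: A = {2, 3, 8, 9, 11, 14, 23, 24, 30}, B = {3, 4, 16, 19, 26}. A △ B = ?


A △ B = (A \ B) ∪ (B \ A) = elements in exactly one of A or B
A \ B = {2, 8, 9, 11, 14, 23, 24, 30}
B \ A = {4, 16, 19, 26}
A △ B = {2, 4, 8, 9, 11, 14, 16, 19, 23, 24, 26, 30}

A △ B = {2, 4, 8, 9, 11, 14, 16, 19, 23, 24, 26, 30}


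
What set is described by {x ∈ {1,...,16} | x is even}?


Checking each candidate:
Condition: even numbers in {1,...,16}
Result = {2, 4, 6, 8, 10, 12, 14, 16}

{2, 4, 6, 8, 10, 12, 14, 16}


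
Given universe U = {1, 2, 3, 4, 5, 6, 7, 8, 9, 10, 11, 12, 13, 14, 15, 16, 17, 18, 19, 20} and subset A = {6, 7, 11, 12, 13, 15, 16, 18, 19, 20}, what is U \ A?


Aᶜ = U \ A = elements in U but not in A
U = {1, 2, 3, 4, 5, 6, 7, 8, 9, 10, 11, 12, 13, 14, 15, 16, 17, 18, 19, 20}
A = {6, 7, 11, 12, 13, 15, 16, 18, 19, 20}
Aᶜ = {1, 2, 3, 4, 5, 8, 9, 10, 14, 17}

Aᶜ = {1, 2, 3, 4, 5, 8, 9, 10, 14, 17}


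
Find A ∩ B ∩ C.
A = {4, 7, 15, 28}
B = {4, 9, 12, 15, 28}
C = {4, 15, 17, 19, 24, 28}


A ∩ B = {4, 15, 28}
(A ∩ B) ∩ C = {4, 15, 28}

A ∩ B ∩ C = {4, 15, 28}


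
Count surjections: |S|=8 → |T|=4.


n = |S| = 8, k = |T| = 4. Surjections via inclusion-exclusion:
S(n,k) = Σ(-1)^i × C(k,i) × (k-i)^n, i=0 to k
i=0: (-1)^0×C(4,0)×4^8 = 65536
i=1: (-1)^1×C(4,1)×3^8 = -26244
i=2: (-1)^2×C(4,2)×2^8 = 1536
i=3: (-1)^3×C(4,3)×1^8 = -4
i=4: (-1)^4×C(4,4)×0^8 = 0
Total = 40824

Number of surjections = 40824


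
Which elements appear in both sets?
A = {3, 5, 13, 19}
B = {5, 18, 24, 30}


A ∩ B = elements in both A and B
A = {3, 5, 13, 19}
B = {5, 18, 24, 30}
A ∩ B = {5}

A ∩ B = {5}


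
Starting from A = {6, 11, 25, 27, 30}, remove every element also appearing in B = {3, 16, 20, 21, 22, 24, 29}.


A \ B = elements in A but not in B
A = {6, 11, 25, 27, 30}
B = {3, 16, 20, 21, 22, 24, 29}
Remove from A any elements in B
A \ B = {6, 11, 25, 27, 30}

A \ B = {6, 11, 25, 27, 30}


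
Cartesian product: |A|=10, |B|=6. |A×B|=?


|A × B| = |A| × |B|
= 10 × 6
= 60

|A × B| = 60


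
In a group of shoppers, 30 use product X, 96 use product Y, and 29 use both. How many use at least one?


|A ∪ B| = |A| + |B| - |A ∩ B|
= 30 + 96 - 29
= 97

|A ∪ B| = 97


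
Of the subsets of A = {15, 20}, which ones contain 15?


A subset of A contains 15 iff the remaining 1 elements form any subset of A \ {15}.
Count: 2^(n-1) = 2^1 = 2
Subsets containing 15: {15}, {15, 20}

Subsets containing 15 (2 total): {15}, {15, 20}


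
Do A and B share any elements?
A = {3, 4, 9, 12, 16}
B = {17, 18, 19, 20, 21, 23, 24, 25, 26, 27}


Disjoint means A ∩ B = ∅.
A ∩ B = ∅
A ∩ B = ∅, so A and B are disjoint.

No — A and B share no elements (A ∩ B = ∅), so they are disjoint


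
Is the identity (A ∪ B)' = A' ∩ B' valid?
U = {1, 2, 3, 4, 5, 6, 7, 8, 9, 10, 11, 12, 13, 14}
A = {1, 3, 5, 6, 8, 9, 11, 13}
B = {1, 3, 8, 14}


LHS: A ∪ B = {1, 3, 5, 6, 8, 9, 11, 13, 14}
(A ∪ B)' = U \ (A ∪ B) = {2, 4, 7, 10, 12}
A' = {2, 4, 7, 10, 12, 14}, B' = {2, 4, 5, 6, 7, 9, 10, 11, 12, 13}
Claimed RHS: A' ∩ B' = {2, 4, 7, 10, 12}
Identity is VALID: LHS = RHS = {2, 4, 7, 10, 12} ✓

Identity is valid. (A ∪ B)' = A' ∩ B' = {2, 4, 7, 10, 12}


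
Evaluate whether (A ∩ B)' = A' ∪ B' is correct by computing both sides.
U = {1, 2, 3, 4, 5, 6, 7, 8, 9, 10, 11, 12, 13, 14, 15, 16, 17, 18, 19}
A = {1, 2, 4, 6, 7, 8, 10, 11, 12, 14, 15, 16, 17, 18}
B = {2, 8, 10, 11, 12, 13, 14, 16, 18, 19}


LHS: A ∩ B = {2, 8, 10, 11, 12, 14, 16, 18}
(A ∩ B)' = U \ (A ∩ B) = {1, 3, 4, 5, 6, 7, 9, 13, 15, 17, 19}
A' = {3, 5, 9, 13, 19}, B' = {1, 3, 4, 5, 6, 7, 9, 15, 17}
Claimed RHS: A' ∪ B' = {1, 3, 4, 5, 6, 7, 9, 13, 15, 17, 19}
Identity is VALID: LHS = RHS = {1, 3, 4, 5, 6, 7, 9, 13, 15, 17, 19} ✓

Identity is valid. (A ∩ B)' = A' ∪ B' = {1, 3, 4, 5, 6, 7, 9, 13, 15, 17, 19}


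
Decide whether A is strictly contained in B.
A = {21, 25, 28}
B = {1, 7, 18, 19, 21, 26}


A ⊂ B requires: A ⊆ B AND A ≠ B.
A ⊆ B? No
A ⊄ B, so A is not a proper subset.

No, A is not a proper subset of B


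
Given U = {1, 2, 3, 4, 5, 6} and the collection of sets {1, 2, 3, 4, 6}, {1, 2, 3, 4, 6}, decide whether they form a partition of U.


A partition requires: (1) non-empty parts, (2) pairwise disjoint, (3) union = U
Parts: {1, 2, 3, 4, 6}, {1, 2, 3, 4, 6}
Union of parts: {1, 2, 3, 4, 6}
U = {1, 2, 3, 4, 5, 6}
All non-empty? True
Pairwise disjoint? False
Covers U? False

No, not a valid partition


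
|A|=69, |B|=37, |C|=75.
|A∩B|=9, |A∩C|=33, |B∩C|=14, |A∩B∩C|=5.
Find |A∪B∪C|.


|A∪B∪C| = |A|+|B|+|C| - |A∩B|-|A∩C|-|B∩C| + |A∩B∩C|
= 69+37+75 - 9-33-14 + 5
= 181 - 56 + 5
= 130

|A ∪ B ∪ C| = 130


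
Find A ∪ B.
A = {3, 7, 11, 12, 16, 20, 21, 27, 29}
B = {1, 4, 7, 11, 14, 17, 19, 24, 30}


A ∪ B = all elements in A or B (or both)
A = {3, 7, 11, 12, 16, 20, 21, 27, 29}
B = {1, 4, 7, 11, 14, 17, 19, 24, 30}
A ∪ B = {1, 3, 4, 7, 11, 12, 14, 16, 17, 19, 20, 21, 24, 27, 29, 30}

A ∪ B = {1, 3, 4, 7, 11, 12, 14, 16, 17, 19, 20, 21, 24, 27, 29, 30}


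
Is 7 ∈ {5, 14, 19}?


A = {5, 14, 19}
Checking if 7 is in A
7 is not in A → False

7 ∉ A


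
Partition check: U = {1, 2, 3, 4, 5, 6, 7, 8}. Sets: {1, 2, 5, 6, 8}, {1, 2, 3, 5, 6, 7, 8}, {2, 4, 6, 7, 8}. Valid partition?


A partition requires: (1) non-empty parts, (2) pairwise disjoint, (3) union = U
Parts: {1, 2, 5, 6, 8}, {1, 2, 3, 5, 6, 7, 8}, {2, 4, 6, 7, 8}
Union of parts: {1, 2, 3, 4, 5, 6, 7, 8}
U = {1, 2, 3, 4, 5, 6, 7, 8}
All non-empty? True
Pairwise disjoint? False
Covers U? True

No, not a valid partition


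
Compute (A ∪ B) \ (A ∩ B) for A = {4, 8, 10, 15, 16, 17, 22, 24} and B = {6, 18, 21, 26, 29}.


A △ B = (A \ B) ∪ (B \ A) = elements in exactly one of A or B
A \ B = {4, 8, 10, 15, 16, 17, 22, 24}
B \ A = {6, 18, 21, 26, 29}
A △ B = {4, 6, 8, 10, 15, 16, 17, 18, 21, 22, 24, 26, 29}

A △ B = {4, 6, 8, 10, 15, 16, 17, 18, 21, 22, 24, 26, 29}


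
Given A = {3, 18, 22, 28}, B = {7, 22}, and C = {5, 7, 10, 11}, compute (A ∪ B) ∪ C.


A ∪ B = {3, 7, 18, 22, 28}
(A ∪ B) ∪ C = {3, 5, 7, 10, 11, 18, 22, 28}

A ∪ B ∪ C = {3, 5, 7, 10, 11, 18, 22, 28}


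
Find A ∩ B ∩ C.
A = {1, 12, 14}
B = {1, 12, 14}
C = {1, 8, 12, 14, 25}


A ∩ B = {1, 12, 14}
(A ∩ B) ∩ C = {1, 12, 14}

A ∩ B ∩ C = {1, 12, 14}


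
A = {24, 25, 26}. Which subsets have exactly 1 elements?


|A| = 3, so A has C(3,1) = 3 subsets of size 1.
Enumerate by choosing 1 elements from A at a time:
{24}, {25}, {26}

1-element subsets (3 total): {24}, {25}, {26}


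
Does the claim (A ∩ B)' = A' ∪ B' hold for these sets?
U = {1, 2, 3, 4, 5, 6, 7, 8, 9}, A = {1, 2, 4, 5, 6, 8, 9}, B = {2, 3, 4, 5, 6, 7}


LHS: A ∩ B = {2, 4, 5, 6}
(A ∩ B)' = U \ (A ∩ B) = {1, 3, 7, 8, 9}
A' = {3, 7}, B' = {1, 8, 9}
Claimed RHS: A' ∪ B' = {1, 3, 7, 8, 9}
Identity is VALID: LHS = RHS = {1, 3, 7, 8, 9} ✓

Identity is valid. (A ∩ B)' = A' ∪ B' = {1, 3, 7, 8, 9}


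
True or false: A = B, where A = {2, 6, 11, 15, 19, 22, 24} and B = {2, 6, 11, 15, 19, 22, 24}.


Two sets are equal iff they have exactly the same elements.
A = {2, 6, 11, 15, 19, 22, 24}
B = {2, 6, 11, 15, 19, 22, 24}
Same elements → A = B

Yes, A = B


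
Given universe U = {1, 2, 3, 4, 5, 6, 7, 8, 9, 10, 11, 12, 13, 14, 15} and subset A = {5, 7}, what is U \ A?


Aᶜ = U \ A = elements in U but not in A
U = {1, 2, 3, 4, 5, 6, 7, 8, 9, 10, 11, 12, 13, 14, 15}
A = {5, 7}
Aᶜ = {1, 2, 3, 4, 6, 8, 9, 10, 11, 12, 13, 14, 15}

Aᶜ = {1, 2, 3, 4, 6, 8, 9, 10, 11, 12, 13, 14, 15}


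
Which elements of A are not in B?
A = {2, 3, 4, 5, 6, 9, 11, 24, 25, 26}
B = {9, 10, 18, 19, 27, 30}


A \ B = elements in A but not in B
A = {2, 3, 4, 5, 6, 9, 11, 24, 25, 26}
B = {9, 10, 18, 19, 27, 30}
Remove from A any elements in B
A \ B = {2, 3, 4, 5, 6, 11, 24, 25, 26}

A \ B = {2, 3, 4, 5, 6, 11, 24, 25, 26}


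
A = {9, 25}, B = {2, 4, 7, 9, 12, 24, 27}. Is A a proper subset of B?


A ⊂ B requires: A ⊆ B AND A ≠ B.
A ⊆ B? No
A ⊄ B, so A is not a proper subset.

No, A is not a proper subset of B


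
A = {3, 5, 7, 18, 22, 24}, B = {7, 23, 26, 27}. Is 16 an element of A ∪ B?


A = {3, 5, 7, 18, 22, 24}, B = {7, 23, 26, 27}
A ∪ B = all elements in A or B
A ∪ B = {3, 5, 7, 18, 22, 23, 24, 26, 27}
Checking if 16 ∈ A ∪ B
16 is not in A ∪ B → False

16 ∉ A ∪ B


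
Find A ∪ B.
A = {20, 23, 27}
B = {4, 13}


A ∪ B = all elements in A or B (or both)
A = {20, 23, 27}
B = {4, 13}
A ∪ B = {4, 13, 20, 23, 27}

A ∪ B = {4, 13, 20, 23, 27}


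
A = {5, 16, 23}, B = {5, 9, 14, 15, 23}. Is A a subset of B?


A ⊆ B means every element of A is in B.
Elements in A not in B: {16}
So A ⊄ B.

No, A ⊄ B


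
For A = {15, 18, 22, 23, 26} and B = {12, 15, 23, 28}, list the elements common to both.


A ∩ B = elements in both A and B
A = {15, 18, 22, 23, 26}
B = {12, 15, 23, 28}
A ∩ B = {15, 23}

A ∩ B = {15, 23}


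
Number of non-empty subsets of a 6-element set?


Total subsets = 2^n = 2^6 = 64
Non-empty subsets exclude the empty set: 2^n - 1
= 64 - 1
= 63

Number of non-empty subsets = 63


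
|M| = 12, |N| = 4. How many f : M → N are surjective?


n = |M| = 12, k = |N| = 4. Surjections via inclusion-exclusion:
S(n,k) = Σ(-1)^i × C(k,i) × (k-i)^n, i=0 to k
i=0: (-1)^0×C(4,0)×4^12 = 16777216
i=1: (-1)^1×C(4,1)×3^12 = -2125764
i=2: (-1)^2×C(4,2)×2^12 = 24576
i=3: (-1)^3×C(4,3)×1^12 = -4
i=4: (-1)^4×C(4,4)×0^12 = 0
Total = 14676024

Number of surjections = 14676024


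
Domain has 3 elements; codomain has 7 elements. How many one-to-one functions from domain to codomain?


An injection sends each of |A| = 3 inputs to a distinct output in B.
# injections = |B|·(|B|-1)·…·(|B|-|A|+1) = 7! / (7 - 3)!
= 7 × 6 × 5
= 210

Number of injections = 210


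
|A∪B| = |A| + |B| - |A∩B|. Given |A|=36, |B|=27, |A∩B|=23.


|A ∪ B| = |A| + |B| - |A ∩ B|
= 36 + 27 - 23
= 40

|A ∪ B| = 40


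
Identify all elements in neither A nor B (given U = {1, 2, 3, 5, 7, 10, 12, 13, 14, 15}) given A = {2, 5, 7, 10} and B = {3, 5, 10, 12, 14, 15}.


A = {2, 5, 7, 10}
B = {3, 5, 10, 12, 14, 15}
Region: in neither A nor B (given U = {1, 2, 3, 5, 7, 10, 12, 13, 14, 15})
Elements: {1, 13}

Elements in neither A nor B (given U = {1, 2, 3, 5, 7, 10, 12, 13, 14, 15}): {1, 13}


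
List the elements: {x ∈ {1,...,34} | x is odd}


Checking each candidate:
Condition: odd numbers in {1,...,34}
Result = {1, 3, 5, 7, 9, 11, 13, 15, 17, 19, 21, 23, 25, 27, 29, 31, 33}

{1, 3, 5, 7, 9, 11, 13, 15, 17, 19, 21, 23, 25, 27, 29, 31, 33}


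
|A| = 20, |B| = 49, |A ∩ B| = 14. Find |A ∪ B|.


|A ∪ B| = |A| + |B| - |A ∩ B|
= 20 + 49 - 14
= 55

|A ∪ B| = 55


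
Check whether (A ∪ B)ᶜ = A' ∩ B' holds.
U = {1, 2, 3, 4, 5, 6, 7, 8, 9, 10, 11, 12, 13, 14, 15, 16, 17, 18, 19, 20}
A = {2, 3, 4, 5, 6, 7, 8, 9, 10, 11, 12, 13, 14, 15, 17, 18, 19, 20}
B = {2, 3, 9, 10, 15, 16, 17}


LHS: A ∪ B = {2, 3, 4, 5, 6, 7, 8, 9, 10, 11, 12, 13, 14, 15, 16, 17, 18, 19, 20}
(A ∪ B)' = U \ (A ∪ B) = {1}
A' = {1, 16}, B' = {1, 4, 5, 6, 7, 8, 11, 12, 13, 14, 18, 19, 20}
Claimed RHS: A' ∩ B' = {1}
Identity is VALID: LHS = RHS = {1} ✓

Identity is valid. (A ∪ B)' = A' ∩ B' = {1}


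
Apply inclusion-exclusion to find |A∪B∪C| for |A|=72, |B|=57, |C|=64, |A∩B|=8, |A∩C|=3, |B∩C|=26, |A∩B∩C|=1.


|A∪B∪C| = |A|+|B|+|C| - |A∩B|-|A∩C|-|B∩C| + |A∩B∩C|
= 72+57+64 - 8-3-26 + 1
= 193 - 37 + 1
= 157

|A ∪ B ∪ C| = 157


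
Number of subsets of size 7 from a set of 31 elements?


C(n,k) = n! / (k!(n-k)!)
C(31,7) = 31! / (7!24!)
= 2629575

C(31,7) = 2629575


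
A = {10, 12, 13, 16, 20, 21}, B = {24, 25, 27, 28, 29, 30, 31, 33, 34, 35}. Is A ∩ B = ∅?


Disjoint means A ∩ B = ∅.
A ∩ B = ∅
A ∩ B = ∅, so A and B are disjoint.

Yes, A and B are disjoint


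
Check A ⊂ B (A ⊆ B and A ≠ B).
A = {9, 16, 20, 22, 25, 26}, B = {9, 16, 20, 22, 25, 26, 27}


A ⊂ B requires: A ⊆ B AND A ≠ B.
A ⊆ B? Yes
A = B? No
A ⊂ B: Yes (A is a proper subset of B)

Yes, A ⊂ B


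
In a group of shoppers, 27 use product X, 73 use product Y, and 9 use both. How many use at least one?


|A ∪ B| = |A| + |B| - |A ∩ B|
= 27 + 73 - 9
= 91

|A ∪ B| = 91


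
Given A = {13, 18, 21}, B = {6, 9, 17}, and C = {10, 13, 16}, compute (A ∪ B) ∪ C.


A ∪ B = {6, 9, 13, 17, 18, 21}
(A ∪ B) ∪ C = {6, 9, 10, 13, 16, 17, 18, 21}

A ∪ B ∪ C = {6, 9, 10, 13, 16, 17, 18, 21}


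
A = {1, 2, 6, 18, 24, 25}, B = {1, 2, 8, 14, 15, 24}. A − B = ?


A \ B = elements in A but not in B
A = {1, 2, 6, 18, 24, 25}
B = {1, 2, 8, 14, 15, 24}
Remove from A any elements in B
A \ B = {6, 18, 25}

A \ B = {6, 18, 25}


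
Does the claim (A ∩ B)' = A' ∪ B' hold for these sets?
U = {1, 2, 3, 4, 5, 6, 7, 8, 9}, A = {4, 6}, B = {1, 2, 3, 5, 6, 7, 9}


LHS: A ∩ B = {6}
(A ∩ B)' = U \ (A ∩ B) = {1, 2, 3, 4, 5, 7, 8, 9}
A' = {1, 2, 3, 5, 7, 8, 9}, B' = {4, 8}
Claimed RHS: A' ∪ B' = {1, 2, 3, 4, 5, 7, 8, 9}
Identity is VALID: LHS = RHS = {1, 2, 3, 4, 5, 7, 8, 9} ✓

Identity is valid. (A ∩ B)' = A' ∪ B' = {1, 2, 3, 4, 5, 7, 8, 9}


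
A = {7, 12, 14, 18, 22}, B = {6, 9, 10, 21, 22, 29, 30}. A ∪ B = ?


A ∪ B = all elements in A or B (or both)
A = {7, 12, 14, 18, 22}
B = {6, 9, 10, 21, 22, 29, 30}
A ∪ B = {6, 7, 9, 10, 12, 14, 18, 21, 22, 29, 30}

A ∪ B = {6, 7, 9, 10, 12, 14, 18, 21, 22, 29, 30}


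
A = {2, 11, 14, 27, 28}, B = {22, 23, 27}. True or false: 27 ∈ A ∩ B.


A = {2, 11, 14, 27, 28}, B = {22, 23, 27}
A ∩ B = elements in both A and B
A ∩ B = {27}
Checking if 27 ∈ A ∩ B
27 is in A ∩ B → True

27 ∈ A ∩ B


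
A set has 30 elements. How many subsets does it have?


Number of subsets = 2^n
= 2^30
= 1073741824

|P(A)| = 1073741824


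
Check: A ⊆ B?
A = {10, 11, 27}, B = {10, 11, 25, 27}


A ⊆ B means every element of A is in B.
All elements of A are in B.
So A ⊆ B.

Yes, A ⊆ B


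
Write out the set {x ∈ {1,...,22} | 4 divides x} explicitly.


Checking each candidate:
Condition: multiples of 4 in {1,...,22}
Result = {4, 8, 12, 16, 20}

{4, 8, 12, 16, 20}


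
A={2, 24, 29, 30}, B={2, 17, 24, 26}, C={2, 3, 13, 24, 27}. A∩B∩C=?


A ∩ B = {2, 24}
(A ∩ B) ∩ C = {2, 24}

A ∩ B ∩ C = {2, 24}


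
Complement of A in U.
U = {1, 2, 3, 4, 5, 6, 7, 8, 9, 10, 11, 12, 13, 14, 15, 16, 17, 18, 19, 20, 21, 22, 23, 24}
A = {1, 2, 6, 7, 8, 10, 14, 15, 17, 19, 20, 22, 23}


Aᶜ = U \ A = elements in U but not in A
U = {1, 2, 3, 4, 5, 6, 7, 8, 9, 10, 11, 12, 13, 14, 15, 16, 17, 18, 19, 20, 21, 22, 23, 24}
A = {1, 2, 6, 7, 8, 10, 14, 15, 17, 19, 20, 22, 23}
Aᶜ = {3, 4, 5, 9, 11, 12, 13, 16, 18, 21, 24}

Aᶜ = {3, 4, 5, 9, 11, 12, 13, 16, 18, 21, 24}


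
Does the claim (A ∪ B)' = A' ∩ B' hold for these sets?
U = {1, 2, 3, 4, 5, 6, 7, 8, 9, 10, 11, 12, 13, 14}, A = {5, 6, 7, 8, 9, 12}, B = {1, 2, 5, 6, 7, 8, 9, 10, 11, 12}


LHS: A ∪ B = {1, 2, 5, 6, 7, 8, 9, 10, 11, 12}
(A ∪ B)' = U \ (A ∪ B) = {3, 4, 13, 14}
A' = {1, 2, 3, 4, 10, 11, 13, 14}, B' = {3, 4, 13, 14}
Claimed RHS: A' ∩ B' = {3, 4, 13, 14}
Identity is VALID: LHS = RHS = {3, 4, 13, 14} ✓

Identity is valid. (A ∪ B)' = A' ∩ B' = {3, 4, 13, 14}


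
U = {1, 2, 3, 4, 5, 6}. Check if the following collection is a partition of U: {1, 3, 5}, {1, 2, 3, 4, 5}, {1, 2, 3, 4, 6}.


A partition requires: (1) non-empty parts, (2) pairwise disjoint, (3) union = U
Parts: {1, 3, 5}, {1, 2, 3, 4, 5}, {1, 2, 3, 4, 6}
Union of parts: {1, 2, 3, 4, 5, 6}
U = {1, 2, 3, 4, 5, 6}
All non-empty? True
Pairwise disjoint? False
Covers U? True

No, not a valid partition


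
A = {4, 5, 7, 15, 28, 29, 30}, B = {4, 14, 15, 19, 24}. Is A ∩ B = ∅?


Disjoint means A ∩ B = ∅.
A ∩ B = {4, 15}
A ∩ B ≠ ∅, so A and B are NOT disjoint.

No, A and B are not disjoint (A ∩ B = {4, 15})


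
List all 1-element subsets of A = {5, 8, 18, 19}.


|A| = 4, so A has C(4,1) = 4 subsets of size 1.
Enumerate by choosing 1 elements from A at a time:
{5}, {8}, {18}, {19}

1-element subsets (4 total): {5}, {8}, {18}, {19}


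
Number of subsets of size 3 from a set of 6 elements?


C(n,k) = n! / (k!(n-k)!)
C(6,3) = 6! / (3!3!)
= 20

C(6,3) = 20


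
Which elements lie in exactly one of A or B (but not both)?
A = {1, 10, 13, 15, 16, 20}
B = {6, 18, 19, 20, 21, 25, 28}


A △ B = (A \ B) ∪ (B \ A) = elements in exactly one of A or B
A \ B = {1, 10, 13, 15, 16}
B \ A = {6, 18, 19, 21, 25, 28}
A △ B = {1, 6, 10, 13, 15, 16, 18, 19, 21, 25, 28}

A △ B = {1, 6, 10, 13, 15, 16, 18, 19, 21, 25, 28}


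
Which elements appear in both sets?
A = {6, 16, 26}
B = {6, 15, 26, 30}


A ∩ B = elements in both A and B
A = {6, 16, 26}
B = {6, 15, 26, 30}
A ∩ B = {6, 26}

A ∩ B = {6, 26}


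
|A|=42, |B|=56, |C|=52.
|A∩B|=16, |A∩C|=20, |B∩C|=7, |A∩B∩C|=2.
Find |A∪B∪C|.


|A∪B∪C| = |A|+|B|+|C| - |A∩B|-|A∩C|-|B∩C| + |A∩B∩C|
= 42+56+52 - 16-20-7 + 2
= 150 - 43 + 2
= 109

|A ∪ B ∪ C| = 109
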